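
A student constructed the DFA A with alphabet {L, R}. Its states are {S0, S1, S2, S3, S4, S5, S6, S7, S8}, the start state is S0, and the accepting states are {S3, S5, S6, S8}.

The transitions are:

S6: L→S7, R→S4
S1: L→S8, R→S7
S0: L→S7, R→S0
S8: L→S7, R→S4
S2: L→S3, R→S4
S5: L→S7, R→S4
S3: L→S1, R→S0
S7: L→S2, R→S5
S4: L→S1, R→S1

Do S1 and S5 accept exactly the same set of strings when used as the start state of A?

States {S6} cannot be reached from the start state, so discard them.
P0 = {S3,S5,S8} | {S0,S1,S2,S4,S7}.
Refine {S0,S1,S2,S4,S7} on symbol L: members go to different blocks, giving {S0,S4,S7} and {S1,S2}.
Refine {S3,S5,S8} on symbol L: members go to different blocks, giving {S5,S8} and {S3}.
Refine {S0,S4,S7} on symbol L: members go to different blocks, giving {S4,S7} and {S0}.
Refine {S4,S7} on symbol R: members go to different blocks, giving {S4} and {S7}.
Split {S1,S2} by δ(·,L) → {S1} and {S2}.
Stable partition: {S5,S8} | {S4} | {S1} | {S3} | {S0} | {S7} | {S2} — 7 equivalence classes.
S1 and S5 end up in different blocks, so they are distinguishable. For instance, the string 'ε' is accepted from only S5.

No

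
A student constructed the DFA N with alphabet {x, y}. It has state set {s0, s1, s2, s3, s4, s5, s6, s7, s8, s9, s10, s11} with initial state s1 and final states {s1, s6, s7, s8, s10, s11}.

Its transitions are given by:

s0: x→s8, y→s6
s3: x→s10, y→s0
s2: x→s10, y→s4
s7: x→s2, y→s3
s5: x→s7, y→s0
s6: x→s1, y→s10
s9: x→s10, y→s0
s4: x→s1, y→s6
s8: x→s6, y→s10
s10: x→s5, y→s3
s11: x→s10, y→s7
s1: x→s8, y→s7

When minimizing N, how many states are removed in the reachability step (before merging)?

Starting at s1 and following transitions, the reachable set is {s0, s1, s2, s3, s4, s5, s6, s7, s8, s10}. That leaves s9, s11 unreachable — 2 in total.

2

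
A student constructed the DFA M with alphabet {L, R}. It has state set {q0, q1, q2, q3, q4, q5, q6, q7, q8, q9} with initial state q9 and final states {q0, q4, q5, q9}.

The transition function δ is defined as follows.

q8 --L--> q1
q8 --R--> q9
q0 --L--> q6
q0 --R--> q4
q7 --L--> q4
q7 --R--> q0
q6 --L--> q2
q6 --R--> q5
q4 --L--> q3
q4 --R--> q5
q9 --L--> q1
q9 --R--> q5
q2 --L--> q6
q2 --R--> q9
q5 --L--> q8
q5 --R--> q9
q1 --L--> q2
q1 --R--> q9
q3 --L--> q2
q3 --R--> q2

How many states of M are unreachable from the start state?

Starting at q9 and following transitions, the reachable set is {q1, q2, q5, q6, q8, q9}. That leaves q0, q3, q4, q7 unreachable — 4 in total.

4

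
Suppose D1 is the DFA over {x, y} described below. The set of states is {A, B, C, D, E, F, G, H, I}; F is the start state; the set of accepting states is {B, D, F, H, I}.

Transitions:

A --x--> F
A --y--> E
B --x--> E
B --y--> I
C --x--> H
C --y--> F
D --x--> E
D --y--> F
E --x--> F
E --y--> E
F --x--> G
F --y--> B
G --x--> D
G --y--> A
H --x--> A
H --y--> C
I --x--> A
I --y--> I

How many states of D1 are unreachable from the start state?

BFS from F reaches {A, B, D, E, F, G, I}; the 2 state(s) C, H are never visited.

2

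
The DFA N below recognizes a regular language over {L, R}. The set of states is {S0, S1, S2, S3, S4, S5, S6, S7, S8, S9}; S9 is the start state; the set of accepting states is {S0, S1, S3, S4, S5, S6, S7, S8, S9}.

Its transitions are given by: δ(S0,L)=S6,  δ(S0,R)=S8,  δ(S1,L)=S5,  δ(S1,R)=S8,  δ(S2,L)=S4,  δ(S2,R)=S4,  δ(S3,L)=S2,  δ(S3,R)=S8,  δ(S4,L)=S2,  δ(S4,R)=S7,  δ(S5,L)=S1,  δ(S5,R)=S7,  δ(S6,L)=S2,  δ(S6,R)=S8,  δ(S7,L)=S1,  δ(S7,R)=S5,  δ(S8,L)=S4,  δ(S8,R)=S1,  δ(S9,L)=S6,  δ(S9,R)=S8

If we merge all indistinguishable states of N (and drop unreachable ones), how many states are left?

7

Reachable states from the start: {S1,S2,S4,S5,S6,S7,S8,S9}. Unreachable: {S0,S3} — drop them.
P0 = {S1,S4,S5,S6,S7,S8,S9} | {S2}.
Refine {S1,S4,S5,S6,S7,S8,S9} on symbol L: members go to different blocks, giving {S1,S5,S7,S8,S9} and {S4,S6}.
Split {S1,S5,S7,S8,S9} by δ(·,L) → {S1,S5,S7} and {S8,S9}.
On input R, block {S1,S5,S7} splits into {S5,S7} and {S1}.
On input R, block {S4,S6} splits into {S4} and {S6}.
On input L, block {S8,S9} splits into {S8} and {S9}.
The partition is now stable with 7 blocks: {S5,S7} | {S2} | {S4} | {S8} | {S1} | {S6} | {S9}.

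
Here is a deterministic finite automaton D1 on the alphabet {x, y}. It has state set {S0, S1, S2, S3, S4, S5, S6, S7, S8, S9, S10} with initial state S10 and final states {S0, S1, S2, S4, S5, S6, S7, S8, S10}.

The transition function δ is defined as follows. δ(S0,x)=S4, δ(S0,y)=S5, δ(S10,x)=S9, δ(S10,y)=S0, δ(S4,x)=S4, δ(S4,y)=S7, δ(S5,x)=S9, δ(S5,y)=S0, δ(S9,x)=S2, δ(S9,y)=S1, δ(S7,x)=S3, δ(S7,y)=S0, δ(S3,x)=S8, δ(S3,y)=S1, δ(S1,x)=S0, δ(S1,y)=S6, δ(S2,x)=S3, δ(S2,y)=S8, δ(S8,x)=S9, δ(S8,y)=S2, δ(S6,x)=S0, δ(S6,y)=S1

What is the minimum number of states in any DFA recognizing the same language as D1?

5

P0 = {S0,S1,S2,S4,S5,S6,S7,S8,S10} | {S3,S9}.
Split {S0,S1,S2,S4,S5,S6,S7,S8,S10} by δ(·,x) → {S2,S5,S7,S8,S10} and {S0,S1,S4,S6}.
On input y, block {S2,S5,S7,S8,S10} splits into {S5,S7,S10} and {S2,S8}.
On input y, block {S0,S1,S4,S6} splits into {S0,S4} and {S1,S6}.
Stable partition: {S5,S7,S10} | {S3,S9} | {S0,S4} | {S2,S8} | {S1,S6} — 5 equivalence classes.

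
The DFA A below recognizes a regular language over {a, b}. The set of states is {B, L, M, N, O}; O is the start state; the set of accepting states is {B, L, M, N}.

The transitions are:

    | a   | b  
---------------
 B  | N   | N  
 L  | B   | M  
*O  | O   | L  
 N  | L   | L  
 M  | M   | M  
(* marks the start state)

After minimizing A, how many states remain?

Every state is reachable, so we keep all 5.
P0 = {B,L,M,N} | {O}.
Stable partition: {B,L,M,N} | {O} — 2 equivalence classes.

2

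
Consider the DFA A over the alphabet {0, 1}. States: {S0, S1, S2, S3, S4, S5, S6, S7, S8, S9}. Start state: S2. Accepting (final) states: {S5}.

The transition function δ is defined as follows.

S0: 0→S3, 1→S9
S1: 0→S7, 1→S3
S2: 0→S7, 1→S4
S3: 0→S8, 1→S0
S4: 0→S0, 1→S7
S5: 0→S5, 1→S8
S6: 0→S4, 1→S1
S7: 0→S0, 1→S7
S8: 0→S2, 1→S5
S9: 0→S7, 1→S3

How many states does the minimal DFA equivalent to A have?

Reachable states from the start: {S0,S2,S3,S4,S5,S7,S8,S9}. Unreachable: {S1,S6} — drop them.
Initial partition by acceptance: {S5} | {S0,S2,S3,S4,S7,S8,S9}.
On input 1, block {S0,S2,S3,S4,S7,S8,S9} splits into {S0,S2,S3,S4,S7,S9} and {S8}.
Split {S0,S2,S3,S4,S7,S9} by δ(·,0) → {S0,S2,S4,S7,S9} and {S3}.
On input 0, block {S0,S2,S4,S7,S9} splits into {S2,S4,S7,S9} and {S0}.
Refine {S2,S4,S7,S9} on symbol 0: members go to different blocks, giving {S2,S9} and {S4,S7}.
On input 1, block {S2,S9} splits into {S2} and {S9}.
Stable partition: {S5} | {S2} | {S8} | {S3} | {S0} | {S4,S7} | {S9} — 7 equivalence classes.

7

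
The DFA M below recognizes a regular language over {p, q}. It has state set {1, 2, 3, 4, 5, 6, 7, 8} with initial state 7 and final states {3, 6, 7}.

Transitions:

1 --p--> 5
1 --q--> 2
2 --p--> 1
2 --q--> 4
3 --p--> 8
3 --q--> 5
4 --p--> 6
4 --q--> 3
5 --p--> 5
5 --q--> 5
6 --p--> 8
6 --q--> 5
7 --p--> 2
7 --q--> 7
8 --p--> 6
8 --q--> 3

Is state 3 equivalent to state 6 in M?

Initial partition by acceptance: {3,6,7} | {1,2,4,5,8}.
Refine {3,6,7} on symbol q: members go to different blocks, giving {3,6} and {7}.
On input p, block {1,2,4,5,8} splits into {1,2,5} and {4,8}.
Split {1,2,5} by δ(·,q) → {1,5} and {2}.
On input q, block {1,5} splits into {1} and {5}.
Stable partition: {3,6} | {1} | {7} | {4,8} | {2} | {5} — 6 equivalence classes.
3 and 6 lie in the same block of the stable partition, so they are equivalent — no string distinguishes them.

Yes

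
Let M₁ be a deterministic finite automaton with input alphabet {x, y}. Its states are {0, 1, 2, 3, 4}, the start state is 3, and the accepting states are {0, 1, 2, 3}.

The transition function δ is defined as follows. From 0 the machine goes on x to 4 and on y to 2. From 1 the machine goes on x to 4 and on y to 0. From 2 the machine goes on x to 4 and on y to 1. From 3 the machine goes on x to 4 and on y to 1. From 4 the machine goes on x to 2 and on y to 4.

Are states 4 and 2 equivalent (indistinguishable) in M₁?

No

Every state is reachable, so we keep all 5.
Start with accepting vs non-accepting: {0,1,2,3} | {4}.
Stable partition: {0,1,2,3} | {4} — 2 equivalence classes.
4 and 2 end up in different blocks, so they are distinguishable. For instance, the string 'ε' is accepted from only 2.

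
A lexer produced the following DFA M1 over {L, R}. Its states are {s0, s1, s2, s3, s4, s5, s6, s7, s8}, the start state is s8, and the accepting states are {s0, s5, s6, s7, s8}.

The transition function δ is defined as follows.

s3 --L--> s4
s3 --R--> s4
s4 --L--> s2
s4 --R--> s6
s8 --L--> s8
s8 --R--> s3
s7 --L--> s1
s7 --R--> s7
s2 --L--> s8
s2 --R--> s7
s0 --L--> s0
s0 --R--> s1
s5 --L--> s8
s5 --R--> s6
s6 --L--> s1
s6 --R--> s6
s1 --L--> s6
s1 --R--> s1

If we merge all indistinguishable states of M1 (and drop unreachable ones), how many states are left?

6

Reachable states from the start: {s1,s2,s3,s4,s6,s7,s8}. Unreachable: {s0,s5} — drop them.
Start with accepting vs non-accepting: {s6,s7,s8} | {s1,s2,s3,s4}.
On input L, block {s6,s7,s8} splits into {s6,s7} and {s8}.
On input L, block {s1,s2,s3,s4} splits into {s3,s4} and {s1} and {s2}.
Refine {s3,s4} on symbol L: members go to different blocks, giving {s3} and {s4}.
Stable partition: {s6,s7} | {s3} | {s8} | {s1} | {s2} | {s4} — 6 equivalence classes.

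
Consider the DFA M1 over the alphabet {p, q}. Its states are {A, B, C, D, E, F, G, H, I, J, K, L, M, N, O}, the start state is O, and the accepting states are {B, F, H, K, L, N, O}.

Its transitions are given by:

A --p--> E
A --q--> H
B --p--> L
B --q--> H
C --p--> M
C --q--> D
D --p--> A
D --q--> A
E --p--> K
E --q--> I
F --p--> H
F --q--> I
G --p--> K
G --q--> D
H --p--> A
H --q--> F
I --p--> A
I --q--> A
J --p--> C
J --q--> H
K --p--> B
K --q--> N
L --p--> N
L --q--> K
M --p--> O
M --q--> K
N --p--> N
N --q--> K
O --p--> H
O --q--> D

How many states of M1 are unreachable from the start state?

BFS from O reaches {A, B, D, E, F, H, I, K, L, N, O}; the 4 state(s) C, G, J, M are never visited.

4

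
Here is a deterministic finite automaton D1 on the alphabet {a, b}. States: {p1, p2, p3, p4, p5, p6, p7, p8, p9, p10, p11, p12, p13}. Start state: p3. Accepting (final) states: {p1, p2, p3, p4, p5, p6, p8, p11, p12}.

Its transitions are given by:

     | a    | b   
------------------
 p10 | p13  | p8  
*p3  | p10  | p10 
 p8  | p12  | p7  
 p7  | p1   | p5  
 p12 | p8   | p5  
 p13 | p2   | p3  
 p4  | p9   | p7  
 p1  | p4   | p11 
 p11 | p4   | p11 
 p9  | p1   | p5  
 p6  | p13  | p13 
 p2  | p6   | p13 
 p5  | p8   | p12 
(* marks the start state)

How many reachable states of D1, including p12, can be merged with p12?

Every state is reachable, so we keep all 13.
Start with accepting vs non-accepting: {p1,p2,p3,p4,p5,p6,p8,p11,p12} | {p7,p9,p10,p13}.
Refine {p1,p2,p3,p4,p5,p6,p8,p11,p12} on symbol a: members go to different blocks, giving {p1,p2,p5,p8,p11,p12} and {p3,p4,p6}.
Refine {p1,p2,p5,p8,p11,p12} on symbol a: members go to different blocks, giving {p1,p2,p11} and {p5,p8,p12}.
Refine {p1,p2,p11} on symbol b: members go to different blocks, giving {p1,p11} and {p2}.
Split {p7,p9,p10,p13} by δ(·,a) → {p7,p9} and {p10} and {p13}.
Split {p3,p4,p6} by δ(·,a) → {p3} and {p4} and {p6}.
Split {p5,p8,p12} by δ(·,b) → {p5,p12} and {p8}.
No further refinement is possible. Final partition (10 blocks): {p1,p11} | {p7,p9} | {p3} | {p5,p12} | {p2} | {p10} | {p13} | {p4} | {p6} | {p8}.
State p12 belongs to the block {p5,p12}, which has 2 states.

2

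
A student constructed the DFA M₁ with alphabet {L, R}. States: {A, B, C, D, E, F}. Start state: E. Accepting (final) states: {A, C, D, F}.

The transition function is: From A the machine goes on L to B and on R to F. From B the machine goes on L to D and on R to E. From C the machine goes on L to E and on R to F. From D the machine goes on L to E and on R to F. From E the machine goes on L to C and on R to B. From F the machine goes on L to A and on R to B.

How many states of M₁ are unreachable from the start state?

0

A breadth-first search from the start state visits every state.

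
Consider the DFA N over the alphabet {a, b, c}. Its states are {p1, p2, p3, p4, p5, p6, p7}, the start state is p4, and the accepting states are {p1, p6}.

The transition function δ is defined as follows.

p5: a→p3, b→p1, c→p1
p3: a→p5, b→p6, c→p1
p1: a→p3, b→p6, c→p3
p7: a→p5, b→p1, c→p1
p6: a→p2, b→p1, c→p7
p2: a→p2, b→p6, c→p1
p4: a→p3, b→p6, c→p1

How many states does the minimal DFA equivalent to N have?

2

All states are reachable from the start state.
P0 = {p1,p6} | {p2,p3,p4,p5,p7}.
No further refinement is possible. Final partition (2 blocks): {p1,p6} | {p2,p3,p4,p5,p7}.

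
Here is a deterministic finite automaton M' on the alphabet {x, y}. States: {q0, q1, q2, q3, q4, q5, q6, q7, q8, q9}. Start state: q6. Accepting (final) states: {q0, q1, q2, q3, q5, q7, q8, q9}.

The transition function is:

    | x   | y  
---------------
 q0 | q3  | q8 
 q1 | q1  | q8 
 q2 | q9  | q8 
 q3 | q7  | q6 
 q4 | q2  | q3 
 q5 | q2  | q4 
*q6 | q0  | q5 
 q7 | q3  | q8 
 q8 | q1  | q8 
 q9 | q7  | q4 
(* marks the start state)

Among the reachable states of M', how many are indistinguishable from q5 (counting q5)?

Every state is reachable, so we keep all 10.
Initial partition by acceptance: {q0,q1,q2,q3,q5,q7,q8,q9} | {q4,q6}.
Split {q0,q1,q2,q3,q5,q7,q8,q9} by δ(·,y) → {q0,q1,q2,q7,q8} and {q3,q5,q9}.
Split {q0,q1,q2,q7,q8} by δ(·,x) → {q0,q2,q7} and {q1,q8}.
Stable partition: {q0,q2,q7} | {q4,q6} | {q3,q5,q9} | {q1,q8} — 4 equivalence classes.
The equivalence class containing q5 is {q3,q5,q9}, of size 3.

3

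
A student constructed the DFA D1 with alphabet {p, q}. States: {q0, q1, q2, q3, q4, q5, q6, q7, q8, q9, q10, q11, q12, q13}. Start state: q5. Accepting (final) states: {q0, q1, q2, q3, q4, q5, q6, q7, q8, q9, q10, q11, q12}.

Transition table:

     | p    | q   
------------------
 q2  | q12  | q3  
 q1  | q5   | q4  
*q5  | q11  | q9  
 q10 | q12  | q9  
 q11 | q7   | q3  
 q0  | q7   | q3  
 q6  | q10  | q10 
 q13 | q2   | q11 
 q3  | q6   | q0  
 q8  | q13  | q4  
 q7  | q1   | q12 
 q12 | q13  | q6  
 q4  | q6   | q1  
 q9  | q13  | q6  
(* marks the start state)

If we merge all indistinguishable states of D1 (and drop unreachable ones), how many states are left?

8

First remove the unreachable states {q8}; 13 states remain.
P0 = {q0,q1,q2,q3,q4,q5,q6,q7,q9,q10,q11,q12} | {q13}.
Split {q0,q1,q2,q3,q4,q5,q6,q7,q9,q10,q11,q12} by δ(·,p) → {q0,q1,q2,q3,q4,q5,q6,q7,q10,q11} and {q9,q12}.
Split {q0,q1,q2,q3,q4,q5,q6,q7,q10,q11} by δ(·,p) → {q0,q1,q3,q4,q5,q6,q7,q11} and {q2,q10}.
Split {q0,q1,q3,q4,q5,q6,q7,q11} by δ(·,p) → {q0,q1,q3,q4,q5,q7,q11} and {q6}.
On input p, block {q0,q1,q3,q4,q5,q7,q11} splits into {q0,q1,q5,q7,q11} and {q3,q4}.
Refine {q0,q1,q5,q7,q11} on symbol q: members go to different blocks, giving {q0,q1,q11} and {q5,q7}.
Refine {q2,q10} on symbol q: members go to different blocks, giving {q2} and {q10}.
The partition is now stable with 8 blocks: {q0,q1,q11} | {q13} | {q9,q12} | {q2} | {q6} | {q3,q4} | {q5,q7} | {q10}.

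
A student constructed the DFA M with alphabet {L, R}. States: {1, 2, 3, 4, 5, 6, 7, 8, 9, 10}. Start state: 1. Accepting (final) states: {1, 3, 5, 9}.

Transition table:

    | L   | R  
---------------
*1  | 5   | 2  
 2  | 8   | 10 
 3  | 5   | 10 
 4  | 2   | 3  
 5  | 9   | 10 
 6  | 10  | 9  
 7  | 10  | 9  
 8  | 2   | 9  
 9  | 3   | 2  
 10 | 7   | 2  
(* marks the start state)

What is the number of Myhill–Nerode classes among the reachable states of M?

3

States {4,6} cannot be reached from the start state, so discard them.
Initial partition by acceptance: {1,3,5,9} | {2,7,8,10}.
On input R, block {2,7,8,10} splits into {2,10} and {7,8}.
The partition is now stable with 3 blocks: {1,3,5,9} | {2,10} | {7,8}.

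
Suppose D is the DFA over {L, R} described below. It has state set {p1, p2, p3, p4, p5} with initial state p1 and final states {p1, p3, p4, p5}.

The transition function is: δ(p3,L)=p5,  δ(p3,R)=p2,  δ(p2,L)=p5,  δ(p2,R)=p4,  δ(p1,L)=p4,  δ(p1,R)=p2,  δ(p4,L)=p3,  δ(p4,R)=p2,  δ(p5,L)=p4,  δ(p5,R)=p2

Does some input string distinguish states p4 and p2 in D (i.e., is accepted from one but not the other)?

P0 = {p1,p3,p4,p5} | {p2}.
No further refinement is possible. Final partition (2 blocks): {p1,p3,p4,p5} | {p2}.
p4 and p2 end up in different blocks, so they are distinguishable. For instance, the string 'ε' is accepted from only p4.

Yes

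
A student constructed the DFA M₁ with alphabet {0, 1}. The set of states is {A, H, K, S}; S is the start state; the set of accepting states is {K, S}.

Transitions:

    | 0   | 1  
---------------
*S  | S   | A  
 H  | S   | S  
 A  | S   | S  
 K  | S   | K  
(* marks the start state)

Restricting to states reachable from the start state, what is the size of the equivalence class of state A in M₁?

First remove the unreachable states {H,K}; 2 states remain.
P0 = {S} | {A}.
The partition is now stable with 2 blocks: {S} | {A}.
The equivalence class containing A is {A}, of size 1.

1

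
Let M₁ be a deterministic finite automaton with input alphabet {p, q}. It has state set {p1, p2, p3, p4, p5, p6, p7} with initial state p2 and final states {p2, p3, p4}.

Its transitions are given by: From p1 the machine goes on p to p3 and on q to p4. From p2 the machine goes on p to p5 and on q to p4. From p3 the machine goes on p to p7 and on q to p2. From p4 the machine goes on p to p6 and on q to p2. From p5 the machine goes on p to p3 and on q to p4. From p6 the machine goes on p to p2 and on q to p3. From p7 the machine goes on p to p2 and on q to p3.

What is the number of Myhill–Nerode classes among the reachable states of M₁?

2

Reachable states from the start: {p2,p3,p4,p5,p6,p7}. Unreachable: {p1} — drop them.
Start with accepting vs non-accepting: {p2,p3,p4} | {p5,p6,p7}.
No further refinement is possible. Final partition (2 blocks): {p2,p3,p4} | {p5,p6,p7}.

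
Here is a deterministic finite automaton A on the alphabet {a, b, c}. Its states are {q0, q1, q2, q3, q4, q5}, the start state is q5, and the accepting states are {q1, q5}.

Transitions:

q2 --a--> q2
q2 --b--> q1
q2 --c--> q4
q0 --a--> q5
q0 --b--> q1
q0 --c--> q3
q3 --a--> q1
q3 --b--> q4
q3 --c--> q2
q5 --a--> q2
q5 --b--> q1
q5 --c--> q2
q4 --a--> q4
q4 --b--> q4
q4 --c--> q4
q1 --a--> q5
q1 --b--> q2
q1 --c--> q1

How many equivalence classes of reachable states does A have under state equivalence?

4

States {q0,q3} cannot be reached from the start state, so discard them.
Start with accepting vs non-accepting: {q1,q5} | {q2,q4}.
On input a, block {q1,q5} splits into {q1} and {q5}.
On input b, block {q2,q4} splits into {q2} and {q4}.
No further refinement is possible. Final partition (4 blocks): {q1} | {q2} | {q5} | {q4}.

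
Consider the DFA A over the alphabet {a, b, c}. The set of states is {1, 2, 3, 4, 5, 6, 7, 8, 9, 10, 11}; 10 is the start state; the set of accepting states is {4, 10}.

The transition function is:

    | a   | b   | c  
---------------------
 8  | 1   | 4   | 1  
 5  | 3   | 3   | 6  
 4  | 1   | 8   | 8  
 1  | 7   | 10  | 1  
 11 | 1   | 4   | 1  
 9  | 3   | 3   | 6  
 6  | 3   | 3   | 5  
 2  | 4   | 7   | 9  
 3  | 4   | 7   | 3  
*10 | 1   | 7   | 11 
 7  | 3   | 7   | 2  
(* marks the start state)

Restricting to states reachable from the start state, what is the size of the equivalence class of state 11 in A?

Every state is reachable, so we keep all 11.
Initial partition by acceptance: {4,10} | {1,2,3,5,6,7,8,9,11}.
Refine {1,2,3,5,6,7,8,9,11} on symbol a: members go to different blocks, giving {1,5,6,7,8,9,11} and {2,3}.
On input a, block {1,5,6,7,8,9,11} splits into {5,6,7,9} and {1,8,11}.
Split {4,10} by δ(·,b) → {4} and {10}.
On input b, block {5,6,7,9} splits into {5,6,9} and {7}.
Refine {2,3} on symbol c: members go to different blocks, giving {2} and {3}.
On input a, block {1,8,11} splits into {8,11} and {1}.
Stable partition: {4} | {5,6,9} | {2} | {8,11} | {10} | {7} | {3} | {1} — 8 equivalence classes.
The equivalence class containing 11 is {8,11}, of size 2.

2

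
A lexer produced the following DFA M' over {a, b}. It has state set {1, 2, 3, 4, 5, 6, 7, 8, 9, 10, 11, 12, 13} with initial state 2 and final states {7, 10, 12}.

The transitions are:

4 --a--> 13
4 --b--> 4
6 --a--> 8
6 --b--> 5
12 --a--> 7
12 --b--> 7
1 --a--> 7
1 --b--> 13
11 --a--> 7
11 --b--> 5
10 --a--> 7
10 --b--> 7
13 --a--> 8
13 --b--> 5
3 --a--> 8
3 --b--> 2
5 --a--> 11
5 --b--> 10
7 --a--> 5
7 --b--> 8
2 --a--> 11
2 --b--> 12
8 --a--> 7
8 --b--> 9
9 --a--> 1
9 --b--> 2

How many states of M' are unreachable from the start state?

Starting at 2 and following transitions, the reachable set is {1, 2, 5, 7, 8, 9, 10, 11, 12, 13}. That leaves 3, 4, 6 unreachable — 3 in total.

3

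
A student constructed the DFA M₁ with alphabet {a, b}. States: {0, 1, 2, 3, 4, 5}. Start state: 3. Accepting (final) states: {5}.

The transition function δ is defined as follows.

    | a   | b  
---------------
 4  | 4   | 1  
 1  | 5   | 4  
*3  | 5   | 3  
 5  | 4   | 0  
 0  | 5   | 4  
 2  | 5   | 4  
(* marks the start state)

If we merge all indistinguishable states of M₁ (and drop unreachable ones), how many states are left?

4

First remove the unreachable states {2}; 5 states remain.
Initial partition by acceptance: {5} | {0,1,3,4}.
Split {0,1,3,4} by δ(·,a) → {0,1,3} and {4}.
Split {0,1,3} by δ(·,b) → {0,1} and {3}.
Stable partition: {5} | {0,1} | {4} | {3} — 4 equivalence classes.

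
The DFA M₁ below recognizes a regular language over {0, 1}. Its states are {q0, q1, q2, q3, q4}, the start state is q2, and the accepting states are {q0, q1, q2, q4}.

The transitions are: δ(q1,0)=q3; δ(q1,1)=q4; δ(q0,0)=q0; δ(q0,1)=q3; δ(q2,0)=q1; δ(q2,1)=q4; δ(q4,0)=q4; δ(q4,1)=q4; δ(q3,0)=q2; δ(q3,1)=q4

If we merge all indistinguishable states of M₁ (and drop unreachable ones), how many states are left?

4

First remove the unreachable states {q0}; 4 states remain.
Initial partition by acceptance: {q1,q2,q4} | {q3}.
Refine {q1,q2,q4} on symbol 0: members go to different blocks, giving {q2,q4} and {q1}.
Split {q2,q4} by δ(·,0) → {q2} and {q4}.
Stable partition: {q2} | {q3} | {q1} | {q4} — 4 equivalence classes.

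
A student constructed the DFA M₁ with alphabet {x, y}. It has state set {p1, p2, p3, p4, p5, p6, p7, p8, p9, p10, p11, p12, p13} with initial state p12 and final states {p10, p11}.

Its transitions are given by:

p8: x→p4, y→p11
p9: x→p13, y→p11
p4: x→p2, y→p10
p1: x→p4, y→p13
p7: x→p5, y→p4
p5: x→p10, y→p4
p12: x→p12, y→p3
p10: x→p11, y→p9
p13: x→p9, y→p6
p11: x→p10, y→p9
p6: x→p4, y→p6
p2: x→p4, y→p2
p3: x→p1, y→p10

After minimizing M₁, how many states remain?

4

Reachable states from the start: {p1,p2,p3,p4,p6,p9,p10,p11,p12,p13}. Unreachable: {p5,p7,p8} — drop them.
P0 = {p10,p11} | {p1,p2,p3,p4,p6,p9,p12,p13}.
Refine {p1,p2,p3,p4,p6,p9,p12,p13} on symbol y: members go to different blocks, giving {p1,p2,p6,p12,p13} and {p3,p4,p9}.
Refine {p1,p2,p6,p12,p13} on symbol x: members go to different blocks, giving {p1,p2,p6,p13} and {p12}.
Stable partition: {p10,p11} | {p1,p2,p6,p13} | {p3,p4,p9} | {p12} — 4 equivalence classes.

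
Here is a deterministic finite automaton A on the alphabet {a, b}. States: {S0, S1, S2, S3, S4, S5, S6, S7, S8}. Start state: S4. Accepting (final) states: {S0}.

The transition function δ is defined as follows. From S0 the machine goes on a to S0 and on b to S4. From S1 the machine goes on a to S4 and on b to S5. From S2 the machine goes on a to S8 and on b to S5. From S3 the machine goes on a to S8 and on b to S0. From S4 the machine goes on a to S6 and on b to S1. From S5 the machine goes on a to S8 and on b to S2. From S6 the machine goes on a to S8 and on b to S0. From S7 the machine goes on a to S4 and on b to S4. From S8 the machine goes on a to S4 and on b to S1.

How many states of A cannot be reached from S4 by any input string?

2

No path from S4 leads to S3, S7; the other 7 states are all reachable.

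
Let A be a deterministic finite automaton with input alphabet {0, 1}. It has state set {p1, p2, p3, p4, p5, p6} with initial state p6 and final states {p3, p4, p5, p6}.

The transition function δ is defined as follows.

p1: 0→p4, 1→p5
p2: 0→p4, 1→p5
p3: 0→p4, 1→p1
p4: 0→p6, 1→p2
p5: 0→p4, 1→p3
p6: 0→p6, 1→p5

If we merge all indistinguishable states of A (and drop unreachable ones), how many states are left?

5

Start with accepting vs non-accepting: {p3,p4,p5,p6} | {p1,p2}.
Refine {p3,p4,p5,p6} on symbol 1: members go to different blocks, giving {p3,p4} and {p5,p6}.
Refine {p3,p4} on symbol 0: members go to different blocks, giving {p3} and {p4}.
Split {p5,p6} by δ(·,0) → {p5} and {p6}.
Stable partition: {p3} | {p1,p2} | {p5} | {p4} | {p6} — 5 equivalence classes.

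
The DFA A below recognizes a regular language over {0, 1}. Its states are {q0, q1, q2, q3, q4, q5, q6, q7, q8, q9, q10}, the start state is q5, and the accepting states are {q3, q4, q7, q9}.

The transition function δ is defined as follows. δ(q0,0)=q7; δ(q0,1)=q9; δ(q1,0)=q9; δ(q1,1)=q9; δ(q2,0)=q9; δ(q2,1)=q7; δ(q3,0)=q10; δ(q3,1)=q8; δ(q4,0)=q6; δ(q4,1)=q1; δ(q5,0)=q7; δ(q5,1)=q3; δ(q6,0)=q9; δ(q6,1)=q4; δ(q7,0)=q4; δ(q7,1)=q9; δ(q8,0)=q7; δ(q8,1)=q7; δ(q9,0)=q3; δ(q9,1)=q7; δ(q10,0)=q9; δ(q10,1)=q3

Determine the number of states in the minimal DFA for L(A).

4

States {q0,q2} cannot be reached from the start state, so discard them.
Start with accepting vs non-accepting: {q3,q4,q7,q9} | {q1,q5,q6,q8,q10}.
Refine {q3,q4,q7,q9} on symbol 0: members go to different blocks, giving {q3,q4} and {q7,q9}.
Refine {q1,q5,q6,q8,q10} on symbol 1: members go to different blocks, giving {q5,q6,q10} and {q1,q8}.
No further refinement is possible. Final partition (4 blocks): {q3,q4} | {q5,q6,q10} | {q7,q9} | {q1,q8}.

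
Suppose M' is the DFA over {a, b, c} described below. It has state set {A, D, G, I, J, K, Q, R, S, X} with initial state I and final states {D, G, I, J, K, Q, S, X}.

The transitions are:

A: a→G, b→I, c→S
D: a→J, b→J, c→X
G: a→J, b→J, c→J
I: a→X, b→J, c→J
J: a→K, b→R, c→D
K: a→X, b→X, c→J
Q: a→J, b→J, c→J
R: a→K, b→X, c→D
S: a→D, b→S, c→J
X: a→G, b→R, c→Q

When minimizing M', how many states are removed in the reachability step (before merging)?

BFS from I reaches {D, G, I, J, K, Q, R, X}; the 2 state(s) A, S are never visited.

2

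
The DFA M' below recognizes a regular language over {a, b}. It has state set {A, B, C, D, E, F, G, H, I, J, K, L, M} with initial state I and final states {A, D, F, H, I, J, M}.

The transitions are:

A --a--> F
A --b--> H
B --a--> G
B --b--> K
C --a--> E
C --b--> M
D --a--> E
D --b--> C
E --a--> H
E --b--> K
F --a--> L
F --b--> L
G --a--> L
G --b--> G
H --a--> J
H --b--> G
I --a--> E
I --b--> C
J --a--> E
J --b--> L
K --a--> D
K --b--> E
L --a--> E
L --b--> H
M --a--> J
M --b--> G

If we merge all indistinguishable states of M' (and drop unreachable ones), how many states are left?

6

First remove the unreachable states {A,B,F}; 10 states remain.
Initial partition by acceptance: {D,H,I,J,M} | {C,E,G,K,L}.
On input a, block {D,H,I,J,M} splits into {D,I,J} and {H,M}.
Split {C,E,G,K,L} by δ(·,a) → {C,G,L} and {E} and {K}.
On input a, block {C,G,L} splits into {C,L} and {G}.
The partition is now stable with 6 blocks: {D,I,J} | {C,L} | {H,M} | {E} | {K} | {G}.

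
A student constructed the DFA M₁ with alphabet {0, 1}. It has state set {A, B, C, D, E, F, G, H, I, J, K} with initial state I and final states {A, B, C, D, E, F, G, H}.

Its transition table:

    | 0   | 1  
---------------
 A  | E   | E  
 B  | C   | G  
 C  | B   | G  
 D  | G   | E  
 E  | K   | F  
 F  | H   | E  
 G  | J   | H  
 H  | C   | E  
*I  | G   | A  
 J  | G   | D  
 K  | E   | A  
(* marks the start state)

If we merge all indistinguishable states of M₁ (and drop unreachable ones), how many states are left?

All states are reachable from the start state.
Initial partition by acceptance: {A,B,C,D,E,F,G,H} | {I,J,K}.
Refine {A,B,C,D,E,F,G,H} on symbol 0: members go to different blocks, giving {A,B,C,D,F,H} and {E,G}.
Split {A,B,C,D,F,H} by δ(·,0) → {B,C,F,H} and {A,D}.
The partition is now stable with 4 blocks: {B,C,F,H} | {I,J,K} | {E,G} | {A,D}.

4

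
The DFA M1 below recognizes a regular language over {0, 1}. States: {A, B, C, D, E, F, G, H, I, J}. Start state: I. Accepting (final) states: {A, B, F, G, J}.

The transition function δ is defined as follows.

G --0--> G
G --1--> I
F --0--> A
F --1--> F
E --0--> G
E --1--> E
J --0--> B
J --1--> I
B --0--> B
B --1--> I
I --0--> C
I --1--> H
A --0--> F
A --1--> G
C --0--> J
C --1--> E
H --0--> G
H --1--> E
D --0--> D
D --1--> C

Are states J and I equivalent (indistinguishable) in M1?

First remove the unreachable states {A,D,F}; 7 states remain.
P0 = {B,G,J} | {C,E,H,I}.
Split {C,E,H,I} by δ(·,0) → {C,E,H} and {I}.
The partition is now stable with 3 blocks: {B,G,J} | {C,E,H} | {I}.
J and I end up in different blocks, so they are distinguishable. For instance, the string 'ε' is accepted from only J.

No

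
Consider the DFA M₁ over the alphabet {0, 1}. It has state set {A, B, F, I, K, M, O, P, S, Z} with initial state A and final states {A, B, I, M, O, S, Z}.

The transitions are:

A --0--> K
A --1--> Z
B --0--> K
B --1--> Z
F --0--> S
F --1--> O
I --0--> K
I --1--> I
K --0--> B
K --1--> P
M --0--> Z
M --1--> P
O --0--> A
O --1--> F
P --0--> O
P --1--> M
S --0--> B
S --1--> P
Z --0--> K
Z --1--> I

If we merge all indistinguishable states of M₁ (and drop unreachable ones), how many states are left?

Start with accepting vs non-accepting: {A,B,I,M,O,S,Z} | {F,K,P}.
Refine {A,B,I,M,O,S,Z} on symbol 0: members go to different blocks, giving {A,B,I,Z} and {M,O,S}.
On input 0, block {F,K,P} splits into {F,P} and {K}.
No further refinement is possible. Final partition (4 blocks): {A,B,I,Z} | {F,P} | {M,O,S} | {K}.

4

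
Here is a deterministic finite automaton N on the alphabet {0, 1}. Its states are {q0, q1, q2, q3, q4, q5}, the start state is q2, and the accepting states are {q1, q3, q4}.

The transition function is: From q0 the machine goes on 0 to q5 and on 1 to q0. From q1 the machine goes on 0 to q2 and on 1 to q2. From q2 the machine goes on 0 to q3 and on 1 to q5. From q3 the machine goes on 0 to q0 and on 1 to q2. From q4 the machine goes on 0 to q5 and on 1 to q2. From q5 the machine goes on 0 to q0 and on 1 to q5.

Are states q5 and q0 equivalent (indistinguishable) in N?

States {q1,q4} cannot be reached from the start state, so discard them.
Start with accepting vs non-accepting: {q3} | {q0,q2,q5}.
On input 0, block {q0,q2,q5} splits into {q0,q5} and {q2}.
Stable partition: {q3} | {q0,q5} | {q2} — 3 equivalence classes.
q5 and q0 lie in the same block of the stable partition, so they are equivalent — no string distinguishes them.

Yes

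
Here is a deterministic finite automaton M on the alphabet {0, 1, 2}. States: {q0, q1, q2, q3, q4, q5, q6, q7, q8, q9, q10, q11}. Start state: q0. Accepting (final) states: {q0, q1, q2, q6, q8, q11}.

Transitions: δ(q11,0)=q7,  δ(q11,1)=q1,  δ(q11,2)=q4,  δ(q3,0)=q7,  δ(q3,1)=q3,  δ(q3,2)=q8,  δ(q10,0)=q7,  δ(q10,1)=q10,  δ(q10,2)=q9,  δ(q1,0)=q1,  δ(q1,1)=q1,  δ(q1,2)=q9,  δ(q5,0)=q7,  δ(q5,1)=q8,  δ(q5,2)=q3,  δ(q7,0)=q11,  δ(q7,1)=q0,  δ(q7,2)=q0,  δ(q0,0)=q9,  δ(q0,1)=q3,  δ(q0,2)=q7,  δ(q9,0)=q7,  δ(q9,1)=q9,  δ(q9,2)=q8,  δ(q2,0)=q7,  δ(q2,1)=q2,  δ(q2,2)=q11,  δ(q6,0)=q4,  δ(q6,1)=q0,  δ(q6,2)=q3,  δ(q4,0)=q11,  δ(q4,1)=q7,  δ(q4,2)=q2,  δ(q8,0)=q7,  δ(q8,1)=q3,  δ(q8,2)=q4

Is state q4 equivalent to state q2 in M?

No

States {q5,q6,q10} cannot be reached from the start state, so discard them.
Start with accepting vs non-accepting: {q0,q1,q2,q8,q11} | {q3,q4,q7,q9}.
On input 0, block {q0,q1,q2,q8,q11} splits into {q0,q2,q8,q11} and {q1}.
Refine {q0,q2,q8,q11} on symbol 1: members go to different blocks, giving {q0,q8} and {q2} and {q11}.
On input 0, block {q3,q4,q7,q9} splits into {q3,q9} and {q4,q7}.
Split {q0,q8} by δ(·,0) → {q0} and {q8}.
On input 1, block {q4,q7} splits into {q4} and {q7}.
Stable partition: {q0} | {q3,q9} | {q1} | {q2} | {q11} | {q4} | {q8} | {q7} — 8 equivalence classes.
q4 and q2 end up in different blocks, so they are distinguishable. For instance, the string 'ε' is accepted from only q2.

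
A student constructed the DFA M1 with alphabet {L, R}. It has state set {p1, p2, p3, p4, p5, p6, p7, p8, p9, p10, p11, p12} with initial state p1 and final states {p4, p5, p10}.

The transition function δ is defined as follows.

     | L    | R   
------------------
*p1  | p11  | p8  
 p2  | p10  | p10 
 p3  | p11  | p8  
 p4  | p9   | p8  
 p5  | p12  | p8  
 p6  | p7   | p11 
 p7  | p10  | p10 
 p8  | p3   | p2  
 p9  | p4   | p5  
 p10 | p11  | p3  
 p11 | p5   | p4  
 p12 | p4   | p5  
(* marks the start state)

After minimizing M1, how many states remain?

6

States {p6,p7} cannot be reached from the start state, so discard them.
Initial partition by acceptance: {p4,p5,p10} | {p1,p2,p3,p8,p9,p11,p12}.
Split {p1,p2,p3,p8,p9,p11,p12} by δ(·,L) → {p2,p9,p11,p12} and {p1,p3,p8}.
Refine {p1,p3,p8} on symbol L: members go to different blocks, giving {p1,p3} and {p8}.
On input R, block {p4,p5,p10} splits into {p4,p5} and {p10}.
Refine {p2,p9,p11,p12} on symbol L: members go to different blocks, giving {p9,p11,p12} and {p2}.
No further refinement is possible. Final partition (6 blocks): {p4,p5} | {p9,p11,p12} | {p1,p3} | {p8} | {p10} | {p2}.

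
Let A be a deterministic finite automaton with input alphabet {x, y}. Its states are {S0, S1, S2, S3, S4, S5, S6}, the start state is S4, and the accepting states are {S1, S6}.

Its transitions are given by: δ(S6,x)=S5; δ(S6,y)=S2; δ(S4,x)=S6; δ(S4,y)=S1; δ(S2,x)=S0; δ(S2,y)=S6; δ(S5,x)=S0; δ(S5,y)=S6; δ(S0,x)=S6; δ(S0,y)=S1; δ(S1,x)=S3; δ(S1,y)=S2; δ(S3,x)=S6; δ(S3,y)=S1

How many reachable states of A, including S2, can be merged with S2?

2

Start with accepting vs non-accepting: {S1,S6} | {S0,S2,S3,S4,S5}.
Refine {S0,S2,S3,S4,S5} on symbol x: members go to different blocks, giving {S0,S3,S4} and {S2,S5}.
Split {S1,S6} by δ(·,x) → {S1} and {S6}.
The partition is now stable with 4 blocks: {S1} | {S0,S3,S4} | {S2,S5} | {S6}.
The equivalence class containing S2 is {S2,S5}, of size 2.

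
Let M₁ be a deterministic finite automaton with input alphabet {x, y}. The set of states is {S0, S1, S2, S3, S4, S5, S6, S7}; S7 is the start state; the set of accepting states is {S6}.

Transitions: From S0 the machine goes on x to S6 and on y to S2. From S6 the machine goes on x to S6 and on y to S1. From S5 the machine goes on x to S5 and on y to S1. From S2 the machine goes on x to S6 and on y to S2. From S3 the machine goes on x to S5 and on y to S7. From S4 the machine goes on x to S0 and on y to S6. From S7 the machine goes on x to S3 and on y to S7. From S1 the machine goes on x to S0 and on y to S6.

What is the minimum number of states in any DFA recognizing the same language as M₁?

Reachable states from the start: {S0,S1,S2,S3,S5,S6,S7}. Unreachable: {S4} — drop them.
Start with accepting vs non-accepting: {S6} | {S0,S1,S2,S3,S5,S7}.
Refine {S0,S1,S2,S3,S5,S7} on symbol x: members go to different blocks, giving {S1,S3,S5,S7} and {S0,S2}.
Split {S1,S3,S5,S7} by δ(·,x) → {S3,S5,S7} and {S1}.
Refine {S3,S5,S7} on symbol y: members go to different blocks, giving {S3,S7} and {S5}.
On input x, block {S3,S7} splits into {S3} and {S7}.
Stable partition: {S6} | {S3} | {S0,S2} | {S1} | {S5} | {S7} — 6 equivalence classes.

6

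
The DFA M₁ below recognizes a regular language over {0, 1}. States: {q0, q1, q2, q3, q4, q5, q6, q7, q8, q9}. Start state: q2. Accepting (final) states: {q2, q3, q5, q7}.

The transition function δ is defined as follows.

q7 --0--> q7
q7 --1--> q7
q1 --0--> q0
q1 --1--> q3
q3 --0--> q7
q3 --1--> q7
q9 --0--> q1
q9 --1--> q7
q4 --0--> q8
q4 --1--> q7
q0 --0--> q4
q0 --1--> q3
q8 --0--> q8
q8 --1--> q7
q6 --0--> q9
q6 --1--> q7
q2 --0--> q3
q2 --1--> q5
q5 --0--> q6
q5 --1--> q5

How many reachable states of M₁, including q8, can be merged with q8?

Start with accepting vs non-accepting: {q2,q3,q5,q7} | {q0,q1,q4,q6,q8,q9}.
Refine {q2,q3,q5,q7} on symbol 0: members go to different blocks, giving {q2,q3,q7} and {q5}.
Split {q2,q3,q7} by δ(·,1) → {q3,q7} and {q2}.
The partition is now stable with 4 blocks: {q3,q7} | {q0,q1,q4,q6,q8,q9} | {q5} | {q2}.
State q8 belongs to the block {q0,q1,q4,q6,q8,q9}, which has 6 states.

6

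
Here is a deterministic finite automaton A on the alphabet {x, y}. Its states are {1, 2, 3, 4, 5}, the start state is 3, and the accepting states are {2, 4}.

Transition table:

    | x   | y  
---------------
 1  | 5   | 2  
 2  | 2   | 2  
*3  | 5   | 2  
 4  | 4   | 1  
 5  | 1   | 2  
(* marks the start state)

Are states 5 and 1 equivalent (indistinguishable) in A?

First remove the unreachable states {4}; 4 states remain.
P0 = {2} | {1,3,5}.
Stable partition: {2} | {1,3,5} — 2 equivalence classes.
5 and 1 lie in the same block of the stable partition, so they are equivalent — no string distinguishes them.

Yes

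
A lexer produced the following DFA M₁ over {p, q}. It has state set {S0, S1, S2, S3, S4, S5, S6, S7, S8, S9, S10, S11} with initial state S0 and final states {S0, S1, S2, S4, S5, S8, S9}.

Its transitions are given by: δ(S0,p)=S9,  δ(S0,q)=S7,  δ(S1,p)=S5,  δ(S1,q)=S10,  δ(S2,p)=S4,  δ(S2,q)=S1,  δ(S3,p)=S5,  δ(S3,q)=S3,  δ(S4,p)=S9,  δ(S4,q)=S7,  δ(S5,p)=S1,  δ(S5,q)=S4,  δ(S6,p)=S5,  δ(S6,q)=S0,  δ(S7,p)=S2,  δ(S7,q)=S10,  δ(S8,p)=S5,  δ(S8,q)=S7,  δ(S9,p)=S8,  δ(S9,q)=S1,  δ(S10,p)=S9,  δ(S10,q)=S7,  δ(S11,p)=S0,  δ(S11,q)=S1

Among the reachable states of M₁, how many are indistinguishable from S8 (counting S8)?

States {S3,S6,S11} cannot be reached from the start state, so discard them.
P0 = {S0,S1,S2,S4,S5,S8,S9} | {S7,S10}.
Refine {S0,S1,S2,S4,S5,S8,S9} on symbol q: members go to different blocks, giving {S0,S1,S4,S8} and {S2,S5,S9}.
No further refinement is possible. Final partition (3 blocks): {S0,S1,S4,S8} | {S7,S10} | {S2,S5,S9}.
State S8 belongs to the block {S0,S1,S4,S8}, which has 4 states.

4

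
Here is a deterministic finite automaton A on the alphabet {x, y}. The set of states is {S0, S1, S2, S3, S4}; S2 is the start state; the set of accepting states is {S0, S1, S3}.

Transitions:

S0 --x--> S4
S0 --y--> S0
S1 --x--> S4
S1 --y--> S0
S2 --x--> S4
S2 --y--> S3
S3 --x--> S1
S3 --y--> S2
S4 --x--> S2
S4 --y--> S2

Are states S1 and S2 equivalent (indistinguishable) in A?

P0 = {S0,S1,S3} | {S2,S4}.
Split {S0,S1,S3} by δ(·,x) → {S0,S1} and {S3}.
Refine {S2,S4} on symbol y: members go to different blocks, giving {S2} and {S4}.
No further refinement is possible. Final partition (4 blocks): {S0,S1} | {S2} | {S3} | {S4}.
S1 and S2 end up in different blocks, so they are distinguishable. For instance, the string 'ε' is accepted from only S1.

No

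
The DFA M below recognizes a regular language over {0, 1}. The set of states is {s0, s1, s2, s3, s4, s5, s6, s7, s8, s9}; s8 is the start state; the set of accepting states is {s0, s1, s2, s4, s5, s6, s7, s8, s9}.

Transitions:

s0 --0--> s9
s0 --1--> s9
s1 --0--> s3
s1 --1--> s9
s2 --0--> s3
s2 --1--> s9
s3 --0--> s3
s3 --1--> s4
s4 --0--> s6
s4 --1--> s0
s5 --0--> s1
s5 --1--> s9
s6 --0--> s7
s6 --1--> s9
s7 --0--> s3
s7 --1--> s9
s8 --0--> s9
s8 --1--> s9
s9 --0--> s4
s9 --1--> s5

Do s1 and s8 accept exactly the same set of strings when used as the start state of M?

First remove the unreachable states {s2}; 9 states remain.
Initial partition by acceptance: {s0,s1,s4,s5,s6,s7,s8,s9} | {s3}.
Refine {s0,s1,s4,s5,s6,s7,s8,s9} on symbol 0: members go to different blocks, giving {s0,s4,s5,s6,s8,s9} and {s1,s7}.
Refine {s0,s4,s5,s6,s8,s9} on symbol 0: members go to different blocks, giving {s0,s4,s8,s9} and {s5,s6}.
Refine {s0,s4,s8,s9} on symbol 0: members go to different blocks, giving {s0,s8,s9} and {s4}.
On input 0, block {s0,s8,s9} splits into {s0,s8} and {s9}.
Stable partition: {s0,s8} | {s3} | {s1,s7} | {s5,s6} | {s4} | {s9} — 6 equivalence classes.
s1 and s8 end up in different blocks, so they are distinguishable. For instance, the string '0' is accepted from only s8.

No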